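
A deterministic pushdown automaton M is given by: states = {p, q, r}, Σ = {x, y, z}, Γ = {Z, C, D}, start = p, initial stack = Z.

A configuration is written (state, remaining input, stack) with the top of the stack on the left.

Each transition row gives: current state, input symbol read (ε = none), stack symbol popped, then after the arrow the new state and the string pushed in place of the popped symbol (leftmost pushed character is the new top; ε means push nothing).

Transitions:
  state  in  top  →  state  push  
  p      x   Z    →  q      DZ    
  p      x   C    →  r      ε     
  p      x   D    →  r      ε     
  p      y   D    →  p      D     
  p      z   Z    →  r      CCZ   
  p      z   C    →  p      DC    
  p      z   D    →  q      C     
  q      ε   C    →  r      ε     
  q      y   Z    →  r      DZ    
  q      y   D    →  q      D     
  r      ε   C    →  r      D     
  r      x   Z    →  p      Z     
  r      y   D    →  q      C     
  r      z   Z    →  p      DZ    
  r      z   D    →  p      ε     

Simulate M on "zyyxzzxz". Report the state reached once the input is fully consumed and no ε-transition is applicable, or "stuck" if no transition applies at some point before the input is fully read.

(p, zyyxzzxz, Z)
  read z, top Z: go to r, push CCZ → (r, yyxzzxz, CCZ)
  ε-move, top C: go to r, push D → (r, yyxzzxz, DCZ)
  read y, top D: go to q, push C → (q, yxzzxz, CCZ)
  ε-move, top C: go to r, push ε → (r, yxzzxz, CZ)
  ε-move, top C: go to r, push D → (r, yxzzxz, DZ)
  read y, top D: go to q, push C → (q, xzzxz, CZ)
  ε-move, top C: go to r, push ε → (r, xzzxz, Z)
  read x, top Z: go to p, push Z → (p, zzxz, Z)
  read z, top Z: go to r, push CCZ → (r, zxz, CCZ)
  ε-move, top C: go to r, push D → (r, zxz, DCZ)
  read z, top D: go to p, push ε → (p, xz, CZ)
  read x, top C: go to r, push ε → (r, z, Z)
  read z, top Z: go to p, push DZ → (p, ε, DZ)
All input consumed; M is in state p.

p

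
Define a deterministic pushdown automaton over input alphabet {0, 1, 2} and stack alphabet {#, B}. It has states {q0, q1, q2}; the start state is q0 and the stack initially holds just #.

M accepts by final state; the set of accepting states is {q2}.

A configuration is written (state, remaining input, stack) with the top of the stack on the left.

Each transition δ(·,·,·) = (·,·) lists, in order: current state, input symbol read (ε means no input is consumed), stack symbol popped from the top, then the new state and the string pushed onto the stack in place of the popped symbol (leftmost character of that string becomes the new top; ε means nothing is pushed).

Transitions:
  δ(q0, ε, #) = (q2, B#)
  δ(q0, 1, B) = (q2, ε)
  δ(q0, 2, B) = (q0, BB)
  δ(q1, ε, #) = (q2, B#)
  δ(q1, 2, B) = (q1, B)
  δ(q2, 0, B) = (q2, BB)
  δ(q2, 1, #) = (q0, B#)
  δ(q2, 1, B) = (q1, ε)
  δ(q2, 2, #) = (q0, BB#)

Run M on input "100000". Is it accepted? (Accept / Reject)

(q0, 100000, #)
  ε-move, top #: go to q2, push B# → (q2, 100000, B#)
  read 1, top B: go to q1, push ε → (q1, 00000, #)
  ε-move, top #: go to q2, push B# → (q2, 00000, B#)
  read 0, top B: go to q2, push BB → (q2, 0000, BB#)
  read 0, top B: go to q2, push BB → (q2, 000, BBB#)
  read 0, top B: go to q2, push BB → (q2, 00, BBBB#)
  read 0, top B: go to q2, push BB → (q2, 0, BBBBB#)
  read 0, top B: go to q2, push BB → (q2, ε, BBBBBB#)
All input consumed; state q2 ∈ F.

Accept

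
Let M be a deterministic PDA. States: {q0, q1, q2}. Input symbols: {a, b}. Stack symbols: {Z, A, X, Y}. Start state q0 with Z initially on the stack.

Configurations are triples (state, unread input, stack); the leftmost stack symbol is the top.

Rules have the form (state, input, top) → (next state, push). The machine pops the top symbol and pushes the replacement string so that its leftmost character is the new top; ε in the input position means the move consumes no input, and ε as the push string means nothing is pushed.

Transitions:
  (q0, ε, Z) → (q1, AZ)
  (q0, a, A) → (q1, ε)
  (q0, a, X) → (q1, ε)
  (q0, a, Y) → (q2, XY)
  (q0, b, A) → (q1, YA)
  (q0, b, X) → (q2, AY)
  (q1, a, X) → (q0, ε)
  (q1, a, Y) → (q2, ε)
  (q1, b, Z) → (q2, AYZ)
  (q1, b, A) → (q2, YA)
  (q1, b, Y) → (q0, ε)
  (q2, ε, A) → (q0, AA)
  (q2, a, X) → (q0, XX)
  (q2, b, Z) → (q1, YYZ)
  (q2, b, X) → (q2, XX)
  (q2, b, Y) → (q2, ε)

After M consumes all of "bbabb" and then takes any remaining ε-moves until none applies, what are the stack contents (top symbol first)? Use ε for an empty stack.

AAZ

(q0, bbabb, Z)
  ε-move, top Z: go to q1, push AZ → (q1, bbabb, AZ)
  read b, top A: go to q2, push YA → (q2, babb, YAZ)
  read b, top Y: go to q2, push ε → (q2, abb, AZ)
  ε-move, top A: go to q0, push AA → (q0, abb, AAZ)
  read a, top A: go to q1, push ε → (q1, bb, AZ)
  read b, top A: go to q2, push YA → (q2, b, YAZ)
  read b, top Y: go to q2, push ε → (q2, ε, AZ)
  ε-move, top A: go to q0, push AA → (q0, ε, AAZ)
All input consumed in state q0 with stack AAZ.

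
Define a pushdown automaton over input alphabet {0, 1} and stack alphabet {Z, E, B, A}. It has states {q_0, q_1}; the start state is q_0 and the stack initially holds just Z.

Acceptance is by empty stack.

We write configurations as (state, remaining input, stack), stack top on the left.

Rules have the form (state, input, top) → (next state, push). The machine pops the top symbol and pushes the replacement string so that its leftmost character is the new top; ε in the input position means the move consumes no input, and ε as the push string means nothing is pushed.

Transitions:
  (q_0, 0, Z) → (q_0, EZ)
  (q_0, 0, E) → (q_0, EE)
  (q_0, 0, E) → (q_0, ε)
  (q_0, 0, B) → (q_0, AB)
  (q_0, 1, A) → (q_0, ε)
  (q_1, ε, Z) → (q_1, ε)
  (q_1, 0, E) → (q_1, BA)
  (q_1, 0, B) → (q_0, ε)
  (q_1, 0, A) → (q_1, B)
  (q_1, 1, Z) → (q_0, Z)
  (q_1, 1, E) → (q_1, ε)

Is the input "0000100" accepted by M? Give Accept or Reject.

No computation consumes all input and empties the stack.

Reject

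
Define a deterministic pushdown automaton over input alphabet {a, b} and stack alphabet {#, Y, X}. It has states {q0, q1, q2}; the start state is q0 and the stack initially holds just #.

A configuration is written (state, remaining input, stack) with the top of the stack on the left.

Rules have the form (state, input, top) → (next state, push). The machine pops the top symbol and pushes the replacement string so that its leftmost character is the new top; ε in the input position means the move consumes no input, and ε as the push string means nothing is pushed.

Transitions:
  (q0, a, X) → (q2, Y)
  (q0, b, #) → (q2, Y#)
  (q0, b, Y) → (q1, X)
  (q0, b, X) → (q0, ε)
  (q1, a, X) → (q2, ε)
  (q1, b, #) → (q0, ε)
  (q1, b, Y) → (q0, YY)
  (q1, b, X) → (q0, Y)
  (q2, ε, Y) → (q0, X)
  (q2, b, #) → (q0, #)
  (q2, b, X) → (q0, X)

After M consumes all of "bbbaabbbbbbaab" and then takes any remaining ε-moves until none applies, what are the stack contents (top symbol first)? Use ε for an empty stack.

#

(q0, bbbaabbbbbbaab, #) ⊢ (q2, bbaabbbbbbaab, Y#) ⊢ (q0, bbaabbbbbbaab, X#) ⊢ (q0, baabbbbbbaab, #) ⊢ (q2, aabbbbbbaab, Y#) ⊢ (q0, aabbbbbbaab, X#) ⊢ (q2, abbbbbbaab, Y#) ⊢ (q0, abbbbbbaab, X#) ⊢ (q2, bbbbbbaab, Y#) ⊢ (q0, bbbbbbaab, X#) ⊢ (q0, bbbbbaab, #) ⊢ (q2, bbbbaab, Y#) ⊢ (q0, bbbbaab, X#) ⊢ (q0, bbbaab, #) ⊢ (q2, bbaab, Y#) ⊢ (q0, bbaab, X#) ⊢ (q0, baab, #) ⊢ (q2, aab, Y#) ⊢ (q0, aab, X#) ⊢ (q2, ab, Y#) ⊢ (q0, ab, X#) ⊢ (q2, b, Y#) ⊢ (q0, b, X#) ⊢ (q0, ε, #)
All input consumed in state q0 with stack #.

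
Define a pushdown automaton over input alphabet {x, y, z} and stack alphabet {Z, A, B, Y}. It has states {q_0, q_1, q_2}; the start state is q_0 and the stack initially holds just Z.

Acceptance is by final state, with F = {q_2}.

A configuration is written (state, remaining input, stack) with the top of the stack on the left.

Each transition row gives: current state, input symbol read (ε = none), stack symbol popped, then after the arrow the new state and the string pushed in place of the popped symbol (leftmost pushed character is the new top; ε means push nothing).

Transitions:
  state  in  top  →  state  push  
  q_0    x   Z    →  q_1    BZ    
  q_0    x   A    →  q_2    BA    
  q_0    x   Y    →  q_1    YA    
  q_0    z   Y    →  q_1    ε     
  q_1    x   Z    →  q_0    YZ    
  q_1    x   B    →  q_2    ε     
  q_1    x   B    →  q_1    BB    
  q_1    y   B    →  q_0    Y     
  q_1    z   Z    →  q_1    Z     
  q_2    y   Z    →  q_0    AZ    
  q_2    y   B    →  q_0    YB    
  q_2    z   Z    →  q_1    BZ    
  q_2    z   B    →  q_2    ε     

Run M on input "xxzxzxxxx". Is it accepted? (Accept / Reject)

Accept

One accepting computation: (q_0, xxzxzxxxx, Z) ⊢ (q_1, xzxzxxxx, BZ) ⊢ (q_2, zxzxxxx, Z) ⊢ (q_1, xzxxxx, BZ) ⊢ (q_2, zxxxx, Z) ⊢ (q_1, xxxx, BZ) ⊢ (q_1, xxx, BBZ) ⊢ (q_1, xx, BBBZ) ⊢ (q_1, x, BBBBZ) ⊢ (q_2, ε, BBBZ)
All input consumed and state q_2 ∈ F.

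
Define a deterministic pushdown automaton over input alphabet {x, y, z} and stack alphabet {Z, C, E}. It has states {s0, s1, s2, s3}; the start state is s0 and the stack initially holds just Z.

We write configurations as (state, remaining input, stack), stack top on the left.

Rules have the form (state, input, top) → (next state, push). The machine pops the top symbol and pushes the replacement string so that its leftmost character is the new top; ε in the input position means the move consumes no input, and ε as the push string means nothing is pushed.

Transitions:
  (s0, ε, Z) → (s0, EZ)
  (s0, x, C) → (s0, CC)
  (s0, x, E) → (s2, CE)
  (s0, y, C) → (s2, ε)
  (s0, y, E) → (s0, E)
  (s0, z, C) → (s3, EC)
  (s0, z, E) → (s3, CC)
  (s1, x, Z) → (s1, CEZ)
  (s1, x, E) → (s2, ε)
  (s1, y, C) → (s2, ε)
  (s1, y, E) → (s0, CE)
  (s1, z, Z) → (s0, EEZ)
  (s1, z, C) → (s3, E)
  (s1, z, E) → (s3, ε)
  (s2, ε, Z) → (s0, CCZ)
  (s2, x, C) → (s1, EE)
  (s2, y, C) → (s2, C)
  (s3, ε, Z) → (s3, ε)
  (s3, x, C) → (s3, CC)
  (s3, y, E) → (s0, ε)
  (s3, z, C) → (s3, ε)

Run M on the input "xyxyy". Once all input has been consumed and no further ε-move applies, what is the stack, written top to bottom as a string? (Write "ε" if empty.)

(s0, xyxyy, Z) ⊢ (s0, xyxyy, EZ) ⊢ (s2, yxyy, CEZ) ⊢ (s2, xyy, CEZ) ⊢ (s1, yy, EEEZ) ⊢ (s0, y, CEEEZ) ⊢ (s2, ε, EEEZ)
All input consumed in state s2 with stack EEEZ.

EEEZ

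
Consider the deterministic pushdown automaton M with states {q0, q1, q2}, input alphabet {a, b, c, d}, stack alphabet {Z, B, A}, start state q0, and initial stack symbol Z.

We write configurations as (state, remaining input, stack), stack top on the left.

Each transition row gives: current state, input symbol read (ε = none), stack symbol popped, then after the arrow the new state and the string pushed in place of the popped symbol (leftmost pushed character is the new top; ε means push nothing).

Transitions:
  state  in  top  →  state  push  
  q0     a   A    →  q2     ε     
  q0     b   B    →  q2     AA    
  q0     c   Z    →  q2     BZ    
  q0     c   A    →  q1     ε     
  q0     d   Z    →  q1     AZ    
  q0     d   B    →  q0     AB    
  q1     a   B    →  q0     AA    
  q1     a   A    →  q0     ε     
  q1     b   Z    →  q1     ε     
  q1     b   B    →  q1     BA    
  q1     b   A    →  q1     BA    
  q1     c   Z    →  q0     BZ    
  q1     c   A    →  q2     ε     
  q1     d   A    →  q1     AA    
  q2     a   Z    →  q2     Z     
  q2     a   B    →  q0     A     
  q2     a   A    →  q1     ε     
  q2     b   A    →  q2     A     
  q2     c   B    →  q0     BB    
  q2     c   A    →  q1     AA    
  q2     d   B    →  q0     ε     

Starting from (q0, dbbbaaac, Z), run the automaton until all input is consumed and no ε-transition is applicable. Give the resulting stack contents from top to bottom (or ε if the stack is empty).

(q0, dbbbaaac, Z)
  read d, top Z: go to q1, push AZ → (q1, bbbaaac, AZ)
  read b, top A: go to q1, push BA → (q1, bbaaac, BAZ)
  read b, top B: go to q1, push BA → (q1, baaac, BAAZ)
  read b, top B: go to q1, push BA → (q1, aaac, BAAAZ)
  read a, top B: go to q0, push AA → (q0, aac, AAAAAZ)
  read a, top A: go to q2, push ε → (q2, ac, AAAAZ)
  read a, top A: go to q1, push ε → (q1, c, AAAZ)
  read c, top A: go to q2, push ε → (q2, ε, AAZ)
All input consumed in state q2 with stack AAZ.

AAZ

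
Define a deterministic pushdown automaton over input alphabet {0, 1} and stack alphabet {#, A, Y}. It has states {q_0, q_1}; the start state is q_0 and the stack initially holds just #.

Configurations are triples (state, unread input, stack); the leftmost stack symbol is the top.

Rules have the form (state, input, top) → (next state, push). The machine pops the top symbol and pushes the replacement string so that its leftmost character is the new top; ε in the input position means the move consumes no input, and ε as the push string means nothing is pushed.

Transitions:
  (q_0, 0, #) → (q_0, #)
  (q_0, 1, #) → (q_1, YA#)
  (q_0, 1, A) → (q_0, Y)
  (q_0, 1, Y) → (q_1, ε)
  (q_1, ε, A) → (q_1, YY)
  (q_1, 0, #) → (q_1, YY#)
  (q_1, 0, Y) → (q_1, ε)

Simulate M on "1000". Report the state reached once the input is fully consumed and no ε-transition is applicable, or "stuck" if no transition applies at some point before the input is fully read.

(q_0, 1000, #)
  read 1, top #: go to q_1, push YA# → (q_1, 000, YA#)
  read 0, top Y: go to q_1, push ε → (q_1, 00, A#)
  ε-move, top A: go to q_1, push YY → (q_1, 00, YY#)
  read 0, top Y: go to q_1, push ε → (q_1, 0, Y#)
  read 0, top Y: go to q_1, push ε → (q_1, ε, #)
All input consumed; M is in state q_1.

q_1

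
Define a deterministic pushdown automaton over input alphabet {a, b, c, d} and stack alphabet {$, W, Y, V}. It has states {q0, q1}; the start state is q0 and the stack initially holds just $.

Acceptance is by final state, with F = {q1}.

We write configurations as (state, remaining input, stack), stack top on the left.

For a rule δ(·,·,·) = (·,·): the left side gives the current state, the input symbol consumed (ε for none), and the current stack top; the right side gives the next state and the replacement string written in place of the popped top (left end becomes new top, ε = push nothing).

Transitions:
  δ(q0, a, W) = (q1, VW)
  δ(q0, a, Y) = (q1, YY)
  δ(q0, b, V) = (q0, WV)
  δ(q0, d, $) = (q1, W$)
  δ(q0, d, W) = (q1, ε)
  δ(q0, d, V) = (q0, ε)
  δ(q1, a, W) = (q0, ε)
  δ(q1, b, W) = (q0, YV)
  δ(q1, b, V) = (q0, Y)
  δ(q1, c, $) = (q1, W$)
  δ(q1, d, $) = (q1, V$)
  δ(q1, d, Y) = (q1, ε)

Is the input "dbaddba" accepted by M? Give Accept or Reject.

(q0, dbaddba, $) ⊢ (q1, baddba, W$) ⊢ (q0, addba, YV$) ⊢ (q1, ddba, YYV$) ⊢ (q1, dba, YV$) ⊢ (q1, ba, V$) ⊢ (q0, a, Y$) ⊢ (q1, ε, YY$)
All input consumed; state q1 ∈ F.

Accept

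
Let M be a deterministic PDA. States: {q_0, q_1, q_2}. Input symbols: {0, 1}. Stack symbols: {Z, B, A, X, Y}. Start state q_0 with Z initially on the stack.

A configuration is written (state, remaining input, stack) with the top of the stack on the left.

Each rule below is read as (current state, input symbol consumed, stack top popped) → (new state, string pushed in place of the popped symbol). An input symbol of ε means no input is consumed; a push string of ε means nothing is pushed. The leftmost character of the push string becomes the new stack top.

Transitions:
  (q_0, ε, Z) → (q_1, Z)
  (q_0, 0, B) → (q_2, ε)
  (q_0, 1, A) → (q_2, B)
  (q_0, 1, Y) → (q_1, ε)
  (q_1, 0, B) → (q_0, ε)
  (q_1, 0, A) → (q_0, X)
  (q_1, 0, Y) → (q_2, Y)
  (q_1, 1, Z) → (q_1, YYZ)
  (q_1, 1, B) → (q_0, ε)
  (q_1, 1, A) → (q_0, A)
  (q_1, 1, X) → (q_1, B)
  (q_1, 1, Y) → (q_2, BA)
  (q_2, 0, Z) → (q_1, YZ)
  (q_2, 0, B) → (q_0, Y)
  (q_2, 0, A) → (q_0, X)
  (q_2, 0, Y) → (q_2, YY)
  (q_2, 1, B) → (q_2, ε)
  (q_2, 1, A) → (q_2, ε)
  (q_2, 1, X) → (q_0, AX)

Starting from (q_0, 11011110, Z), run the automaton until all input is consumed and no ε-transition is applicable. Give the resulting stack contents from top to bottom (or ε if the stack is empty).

(q_0, 11011110, Z) ⊢ (q_1, 11011110, Z) ⊢ (q_1, 1011110, YYZ) ⊢ (q_2, 011110, BAYZ) ⊢ (q_0, 11110, YAYZ) ⊢ (q_1, 1110, AYZ) ⊢ (q_0, 110, AYZ) ⊢ (q_2, 10, BYZ) ⊢ (q_2, 0, YZ) ⊢ (q_2, ε, YYZ)
All input consumed in state q_2 with stack YYZ.

YYZ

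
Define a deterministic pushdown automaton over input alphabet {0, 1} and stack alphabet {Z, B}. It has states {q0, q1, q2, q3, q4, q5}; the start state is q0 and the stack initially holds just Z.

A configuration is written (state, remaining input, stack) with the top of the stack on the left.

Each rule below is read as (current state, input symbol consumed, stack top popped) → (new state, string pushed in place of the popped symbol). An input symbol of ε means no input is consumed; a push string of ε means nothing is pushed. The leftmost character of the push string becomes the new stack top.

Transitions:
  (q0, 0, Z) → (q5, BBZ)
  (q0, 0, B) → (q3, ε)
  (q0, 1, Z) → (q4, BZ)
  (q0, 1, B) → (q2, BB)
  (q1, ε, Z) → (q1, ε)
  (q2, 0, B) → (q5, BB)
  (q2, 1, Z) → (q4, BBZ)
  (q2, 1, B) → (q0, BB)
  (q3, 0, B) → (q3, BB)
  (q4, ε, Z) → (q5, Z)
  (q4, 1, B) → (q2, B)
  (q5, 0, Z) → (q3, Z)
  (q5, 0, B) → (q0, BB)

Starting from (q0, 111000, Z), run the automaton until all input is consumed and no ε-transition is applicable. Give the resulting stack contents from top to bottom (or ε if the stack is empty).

BBBZ

(q0, 111000, Z) ⊢ (q4, 11000, BZ) ⊢ (q2, 1000, BZ) ⊢ (q0, 000, BBZ) ⊢ (q3, 00, BZ) ⊢ (q3, 0, BBZ) ⊢ (q3, ε, BBBZ)
All input consumed in state q3 with stack BBBZ.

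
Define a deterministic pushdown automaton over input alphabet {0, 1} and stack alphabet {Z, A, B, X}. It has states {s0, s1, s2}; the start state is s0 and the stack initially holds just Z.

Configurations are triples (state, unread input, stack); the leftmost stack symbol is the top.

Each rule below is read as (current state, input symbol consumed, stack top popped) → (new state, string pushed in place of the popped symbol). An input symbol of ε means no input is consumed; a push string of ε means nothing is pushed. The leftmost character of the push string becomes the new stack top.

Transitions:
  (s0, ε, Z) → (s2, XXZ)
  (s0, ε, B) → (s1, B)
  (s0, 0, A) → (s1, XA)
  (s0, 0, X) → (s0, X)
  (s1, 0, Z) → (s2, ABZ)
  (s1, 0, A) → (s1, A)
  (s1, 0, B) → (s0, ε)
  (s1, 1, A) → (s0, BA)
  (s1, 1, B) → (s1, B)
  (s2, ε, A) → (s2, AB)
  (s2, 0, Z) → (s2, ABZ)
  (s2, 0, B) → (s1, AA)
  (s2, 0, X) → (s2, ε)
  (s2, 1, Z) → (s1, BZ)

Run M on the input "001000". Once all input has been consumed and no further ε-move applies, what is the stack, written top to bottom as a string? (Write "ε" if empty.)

Z

(s0, 001000, Z)
  ε-move, top Z: go to s2, push XXZ → (s2, 001000, XXZ)
  read 0, top X: go to s2, push ε → (s2, 01000, XZ)
  read 0, top X: go to s2, push ε → (s2, 1000, Z)
  read 1, top Z: go to s1, push BZ → (s1, 000, BZ)
  read 0, top B: go to s0, push ε → (s0, 00, Z)
  ε-move, top Z: go to s2, push XXZ → (s2, 00, XXZ)
  read 0, top X: go to s2, push ε → (s2, 0, XZ)
  read 0, top X: go to s2, push ε → (s2, ε, Z)
All input consumed in state s2 with stack Z.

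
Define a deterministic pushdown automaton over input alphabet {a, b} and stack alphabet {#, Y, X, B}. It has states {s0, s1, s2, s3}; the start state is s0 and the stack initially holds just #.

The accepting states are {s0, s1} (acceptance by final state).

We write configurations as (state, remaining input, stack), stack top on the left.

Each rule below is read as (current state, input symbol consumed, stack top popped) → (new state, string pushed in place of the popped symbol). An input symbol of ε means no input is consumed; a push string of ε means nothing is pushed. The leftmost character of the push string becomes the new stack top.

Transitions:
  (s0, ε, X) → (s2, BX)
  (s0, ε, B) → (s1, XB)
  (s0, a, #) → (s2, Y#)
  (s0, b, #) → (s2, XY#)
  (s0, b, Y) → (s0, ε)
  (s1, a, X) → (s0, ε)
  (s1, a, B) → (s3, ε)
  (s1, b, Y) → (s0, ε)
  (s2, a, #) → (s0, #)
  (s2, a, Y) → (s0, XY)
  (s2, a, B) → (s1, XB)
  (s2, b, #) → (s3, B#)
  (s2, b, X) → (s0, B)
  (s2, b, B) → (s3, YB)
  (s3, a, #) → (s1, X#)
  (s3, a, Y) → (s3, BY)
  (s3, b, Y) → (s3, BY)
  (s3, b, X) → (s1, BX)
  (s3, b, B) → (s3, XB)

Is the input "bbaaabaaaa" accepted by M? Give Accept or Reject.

(s0, bbaaabaaaa, #)
  read b, top #: go to s2, push XY# → (s2, baaabaaaa, XY#)
  read b, top X: go to s0, push B → (s0, aaabaaaa, BY#)
  ε-move, top B: go to s1, push XB → (s1, aaabaaaa, XBY#)
  read a, top X: go to s0, push ε → (s0, aabaaaa, BY#)
  ε-move, top B: go to s1, push XB → (s1, aabaaaa, XBY#)
  read a, top X: go to s0, push ε → (s0, abaaaa, BY#)
  ε-move, top B: go to s1, push XB → (s1, abaaaa, XBY#)
  read a, top X: go to s0, push ε → (s0, baaaa, BY#)
  ε-move, top B: go to s1, push XB → (s1, baaaa, XBY#)
No transition applies at (s1, baaaa, XBY#); input not fully consumed.

Reject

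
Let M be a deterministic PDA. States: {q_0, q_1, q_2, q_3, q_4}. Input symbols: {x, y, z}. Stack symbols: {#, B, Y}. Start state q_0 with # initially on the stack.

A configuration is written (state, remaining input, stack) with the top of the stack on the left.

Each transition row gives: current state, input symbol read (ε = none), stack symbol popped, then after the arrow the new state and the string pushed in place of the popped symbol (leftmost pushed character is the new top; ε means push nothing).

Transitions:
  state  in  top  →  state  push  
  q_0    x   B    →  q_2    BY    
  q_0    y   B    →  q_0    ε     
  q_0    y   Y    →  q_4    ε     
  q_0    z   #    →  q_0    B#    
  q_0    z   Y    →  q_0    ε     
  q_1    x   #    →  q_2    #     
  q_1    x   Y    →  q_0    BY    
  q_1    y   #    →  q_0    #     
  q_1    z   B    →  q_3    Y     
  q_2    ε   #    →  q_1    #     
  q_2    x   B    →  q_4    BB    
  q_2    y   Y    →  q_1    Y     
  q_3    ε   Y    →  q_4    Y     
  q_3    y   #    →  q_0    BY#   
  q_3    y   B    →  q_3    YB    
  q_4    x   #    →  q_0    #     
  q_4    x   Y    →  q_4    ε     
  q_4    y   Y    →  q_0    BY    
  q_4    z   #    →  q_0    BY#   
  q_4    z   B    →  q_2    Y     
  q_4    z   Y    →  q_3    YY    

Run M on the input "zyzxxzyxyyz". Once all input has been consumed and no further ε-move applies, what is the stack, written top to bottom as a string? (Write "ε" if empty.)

YY#

(q_0, zyzxxzyxyyz, #)
  read z, top #: go to q_0, push B# → (q_0, yzxxzyxyyz, B#)
  read y, top B: go to q_0, push ε → (q_0, zxxzyxyyz, #)
  read z, top #: go to q_0, push B# → (q_0, xxzyxyyz, B#)
  read x, top B: go to q_2, push BY → (q_2, xzyxyyz, BY#)
  read x, top B: go to q_4, push BB → (q_4, zyxyyz, BBY#)
  read z, top B: go to q_2, push Y → (q_2, yxyyz, YBY#)
  read y, top Y: go to q_1, push Y → (q_1, xyyz, YBY#)
  read x, top Y: go to q_0, push BY → (q_0, yyz, BYBY#)
  read y, top B: go to q_0, push ε → (q_0, yz, YBY#)
  read y, top Y: go to q_4, push ε → (q_4, z, BY#)
  read z, top B: go to q_2, push Y → (q_2, ε, YY#)
All input consumed in state q_2 with stack YY#.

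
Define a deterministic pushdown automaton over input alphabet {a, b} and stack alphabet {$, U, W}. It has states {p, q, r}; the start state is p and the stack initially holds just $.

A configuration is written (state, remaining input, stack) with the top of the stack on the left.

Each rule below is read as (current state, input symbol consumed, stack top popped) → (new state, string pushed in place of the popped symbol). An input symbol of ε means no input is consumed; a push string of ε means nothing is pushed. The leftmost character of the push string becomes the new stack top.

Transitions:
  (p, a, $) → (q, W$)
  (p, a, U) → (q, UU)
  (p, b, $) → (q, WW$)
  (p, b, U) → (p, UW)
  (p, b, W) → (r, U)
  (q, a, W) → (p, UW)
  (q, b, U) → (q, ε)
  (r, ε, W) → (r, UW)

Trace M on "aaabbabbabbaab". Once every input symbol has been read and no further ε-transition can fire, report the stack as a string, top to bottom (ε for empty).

UWWW$

(p, aaabbabbabbaab, $) ⊢ (q, aabbabbabbaab, W$) ⊢ (p, abbabbabbaab, UW$) ⊢ (q, bbabbabbaab, UUW$) ⊢ (q, babbabbaab, UW$) ⊢ (q, abbabbaab, W$) ⊢ (p, bbabbaab, UW$) ⊢ (p, babbaab, UWW$) ⊢ (p, abbaab, UWWW$) ⊢ (q, bbaab, UUWWW$) ⊢ (q, baab, UWWW$) ⊢ (q, aab, WWW$) ⊢ (p, ab, UWWW$) ⊢ (q, b, UUWWW$) ⊢ (q, ε, UWWW$)
All input consumed in state q with stack UWWW$.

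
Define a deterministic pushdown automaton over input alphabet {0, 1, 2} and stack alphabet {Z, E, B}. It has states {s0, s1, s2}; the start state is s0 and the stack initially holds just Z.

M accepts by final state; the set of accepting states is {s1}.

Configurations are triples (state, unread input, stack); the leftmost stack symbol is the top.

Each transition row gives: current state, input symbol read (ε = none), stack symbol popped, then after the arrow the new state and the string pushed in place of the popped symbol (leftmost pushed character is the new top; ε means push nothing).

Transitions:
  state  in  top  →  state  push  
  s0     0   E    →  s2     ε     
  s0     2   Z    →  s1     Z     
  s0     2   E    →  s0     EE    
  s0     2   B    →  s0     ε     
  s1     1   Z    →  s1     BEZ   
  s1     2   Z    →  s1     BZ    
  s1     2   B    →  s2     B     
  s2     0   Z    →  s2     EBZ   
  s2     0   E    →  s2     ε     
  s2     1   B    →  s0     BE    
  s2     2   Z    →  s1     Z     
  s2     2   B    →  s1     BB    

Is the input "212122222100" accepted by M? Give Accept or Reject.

Reject

(s0, 212122222100, Z)
  read 2, top Z: go to s1, push Z → (s1, 12122222100, Z)
  read 1, top Z: go to s1, push BEZ → (s1, 2122222100, BEZ)
  read 2, top B: go to s2, push B → (s2, 122222100, BEZ)
  read 1, top B: go to s0, push BE → (s0, 22222100, BEEZ)
  read 2, top B: go to s0, push ε → (s0, 2222100, EEZ)
  read 2, top E: go to s0, push EE → (s0, 222100, EEEZ)
  read 2, top E: go to s0, push EE → (s0, 22100, EEEEZ)
  read 2, top E: go to s0, push EE → (s0, 2100, EEEEEZ)
  read 2, top E: go to s0, push EE → (s0, 100, EEEEEEZ)
No transition applies at (s0, 100, EEEEEEZ); input not fully consumed.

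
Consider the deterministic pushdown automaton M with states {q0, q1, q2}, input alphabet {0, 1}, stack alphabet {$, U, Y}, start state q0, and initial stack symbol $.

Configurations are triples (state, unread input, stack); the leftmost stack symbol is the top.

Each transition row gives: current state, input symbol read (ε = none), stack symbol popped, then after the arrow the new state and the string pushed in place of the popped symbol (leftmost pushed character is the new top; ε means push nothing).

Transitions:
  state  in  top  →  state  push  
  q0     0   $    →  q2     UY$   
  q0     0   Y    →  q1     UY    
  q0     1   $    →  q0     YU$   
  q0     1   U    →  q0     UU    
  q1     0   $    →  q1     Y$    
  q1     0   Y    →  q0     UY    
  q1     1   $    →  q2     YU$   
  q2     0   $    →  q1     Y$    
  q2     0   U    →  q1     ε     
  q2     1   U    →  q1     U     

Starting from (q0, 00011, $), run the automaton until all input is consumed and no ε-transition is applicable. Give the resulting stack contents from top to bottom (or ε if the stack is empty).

(q0, 00011, $)
  read 0, top $: go to q2, push UY$ → (q2, 0011, UY$)
  read 0, top U: go to q1, push ε → (q1, 011, Y$)
  read 0, top Y: go to q0, push UY → (q0, 11, UY$)
  read 1, top U: go to q0, push UU → (q0, 1, UUY$)
  read 1, top U: go to q0, push UU → (q0, ε, UUUY$)
All input consumed in state q0 with stack UUUY$.

UUUY$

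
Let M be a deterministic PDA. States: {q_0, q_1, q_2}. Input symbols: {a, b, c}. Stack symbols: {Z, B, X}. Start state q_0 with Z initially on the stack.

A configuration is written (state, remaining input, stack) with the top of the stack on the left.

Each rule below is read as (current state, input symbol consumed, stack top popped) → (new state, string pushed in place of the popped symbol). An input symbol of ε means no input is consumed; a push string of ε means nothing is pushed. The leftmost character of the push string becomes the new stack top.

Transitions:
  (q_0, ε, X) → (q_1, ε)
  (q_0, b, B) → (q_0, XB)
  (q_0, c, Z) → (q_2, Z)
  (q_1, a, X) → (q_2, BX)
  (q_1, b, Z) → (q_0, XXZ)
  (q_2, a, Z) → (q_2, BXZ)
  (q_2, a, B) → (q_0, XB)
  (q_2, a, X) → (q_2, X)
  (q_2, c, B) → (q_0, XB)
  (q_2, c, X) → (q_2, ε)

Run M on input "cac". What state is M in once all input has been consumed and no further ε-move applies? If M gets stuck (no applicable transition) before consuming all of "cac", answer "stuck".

q_1

(q_0, cac, Z) ⊢ (q_2, ac, Z) ⊢ (q_2, c, BXZ) ⊢ (q_0, ε, XBXZ) ⊢ (q_1, ε, BXZ)
All input consumed; M is in state q_1.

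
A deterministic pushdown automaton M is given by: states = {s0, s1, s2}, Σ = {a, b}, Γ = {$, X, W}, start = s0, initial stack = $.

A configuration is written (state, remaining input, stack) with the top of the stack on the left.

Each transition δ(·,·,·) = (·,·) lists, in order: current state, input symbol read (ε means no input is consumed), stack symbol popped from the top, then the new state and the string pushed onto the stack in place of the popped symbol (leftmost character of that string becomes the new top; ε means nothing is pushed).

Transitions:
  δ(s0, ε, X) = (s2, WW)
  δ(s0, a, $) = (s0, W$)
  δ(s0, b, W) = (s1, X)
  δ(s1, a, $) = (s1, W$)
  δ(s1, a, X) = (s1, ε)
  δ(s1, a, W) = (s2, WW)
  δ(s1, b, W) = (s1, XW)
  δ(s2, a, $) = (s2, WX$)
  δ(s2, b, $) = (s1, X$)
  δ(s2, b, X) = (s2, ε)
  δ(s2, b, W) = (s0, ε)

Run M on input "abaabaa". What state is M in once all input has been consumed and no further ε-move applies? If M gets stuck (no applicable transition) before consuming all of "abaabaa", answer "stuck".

s2

(s0, abaabaa, $) ⊢ (s0, baabaa, W$) ⊢ (s1, aabaa, X$) ⊢ (s1, abaa, $) ⊢ (s1, baa, W$) ⊢ (s1, aa, XW$) ⊢ (s1, a, W$) ⊢ (s2, ε, WW$)
All input consumed; M is in state s2.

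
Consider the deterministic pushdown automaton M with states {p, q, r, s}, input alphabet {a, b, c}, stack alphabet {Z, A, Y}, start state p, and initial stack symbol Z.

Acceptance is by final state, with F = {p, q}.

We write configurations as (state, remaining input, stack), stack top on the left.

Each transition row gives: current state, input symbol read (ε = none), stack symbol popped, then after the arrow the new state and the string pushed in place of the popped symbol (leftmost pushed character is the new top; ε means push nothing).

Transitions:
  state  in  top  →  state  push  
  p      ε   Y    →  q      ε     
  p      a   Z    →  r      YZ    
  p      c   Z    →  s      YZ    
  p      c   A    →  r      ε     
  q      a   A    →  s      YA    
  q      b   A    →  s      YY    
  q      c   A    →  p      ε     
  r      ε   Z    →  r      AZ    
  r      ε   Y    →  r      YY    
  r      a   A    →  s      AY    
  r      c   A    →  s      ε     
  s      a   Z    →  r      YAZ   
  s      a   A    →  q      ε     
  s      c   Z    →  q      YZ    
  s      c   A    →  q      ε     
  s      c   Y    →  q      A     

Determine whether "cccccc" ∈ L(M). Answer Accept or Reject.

Accept

(p, cccccc, Z) ⊢ (s, ccccc, YZ) ⊢ (q, cccc, AZ) ⊢ (p, ccc, Z) ⊢ (s, cc, YZ) ⊢ (q, c, AZ) ⊢ (p, ε, Z)
All input consumed; state p ∈ F.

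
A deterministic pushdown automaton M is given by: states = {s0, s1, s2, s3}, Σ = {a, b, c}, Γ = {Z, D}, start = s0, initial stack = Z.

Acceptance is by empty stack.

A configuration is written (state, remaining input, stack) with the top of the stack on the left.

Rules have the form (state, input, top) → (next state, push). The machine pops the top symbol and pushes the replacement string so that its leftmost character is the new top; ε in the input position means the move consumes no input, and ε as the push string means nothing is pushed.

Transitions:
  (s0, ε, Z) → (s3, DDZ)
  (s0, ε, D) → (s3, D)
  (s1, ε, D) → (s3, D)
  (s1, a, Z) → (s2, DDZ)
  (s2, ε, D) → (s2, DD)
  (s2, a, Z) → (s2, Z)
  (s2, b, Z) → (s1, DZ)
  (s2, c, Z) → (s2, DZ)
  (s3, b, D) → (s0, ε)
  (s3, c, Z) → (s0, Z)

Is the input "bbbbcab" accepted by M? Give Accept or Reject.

Reject

(s0, bbbbcab, Z)
  ε-move, top Z: go to s3, push DDZ → (s3, bbbbcab, DDZ)
  read b, top D: go to s0, push ε → (s0, bbbcab, DZ)
  ε-move, top D: go to s3, push D → (s3, bbbcab, DZ)
  read b, top D: go to s0, push ε → (s0, bbcab, Z)
  ε-move, top Z: go to s3, push DDZ → (s3, bbcab, DDZ)
  read b, top D: go to s0, push ε → (s0, bcab, DZ)
  ε-move, top D: go to s3, push D → (s3, bcab, DZ)
  read b, top D: go to s0, push ε → (s0, cab, Z)
  ε-move, top Z: go to s3, push DDZ → (s3, cab, DDZ)
No transition applies at (s3, cab, DDZ); input not fully consumed.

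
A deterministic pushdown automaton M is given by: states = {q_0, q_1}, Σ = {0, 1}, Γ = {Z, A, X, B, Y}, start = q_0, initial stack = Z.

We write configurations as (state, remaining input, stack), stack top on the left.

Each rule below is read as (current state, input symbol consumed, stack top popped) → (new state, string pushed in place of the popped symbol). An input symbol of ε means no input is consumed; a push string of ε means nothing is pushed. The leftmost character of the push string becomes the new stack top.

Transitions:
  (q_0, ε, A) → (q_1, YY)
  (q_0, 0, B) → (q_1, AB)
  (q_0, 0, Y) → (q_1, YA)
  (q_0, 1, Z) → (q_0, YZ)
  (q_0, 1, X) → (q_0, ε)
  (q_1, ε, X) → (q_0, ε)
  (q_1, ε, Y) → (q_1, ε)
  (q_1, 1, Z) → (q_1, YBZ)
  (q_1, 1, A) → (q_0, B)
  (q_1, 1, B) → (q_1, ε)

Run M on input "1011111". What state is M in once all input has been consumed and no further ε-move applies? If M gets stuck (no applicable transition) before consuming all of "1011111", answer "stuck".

(q_0, 1011111, Z)
  read 1, top Z: go to q_0, push YZ → (q_0, 011111, YZ)
  read 0, top Y: go to q_1, push YA → (q_1, 11111, YAZ)
  ε-move, top Y: go to q_1, push ε → (q_1, 11111, AZ)
  read 1, top A: go to q_0, push B → (q_0, 1111, BZ)
No transition for (q_0, 1, top B); M blocks with input 1111 remaining.

stuck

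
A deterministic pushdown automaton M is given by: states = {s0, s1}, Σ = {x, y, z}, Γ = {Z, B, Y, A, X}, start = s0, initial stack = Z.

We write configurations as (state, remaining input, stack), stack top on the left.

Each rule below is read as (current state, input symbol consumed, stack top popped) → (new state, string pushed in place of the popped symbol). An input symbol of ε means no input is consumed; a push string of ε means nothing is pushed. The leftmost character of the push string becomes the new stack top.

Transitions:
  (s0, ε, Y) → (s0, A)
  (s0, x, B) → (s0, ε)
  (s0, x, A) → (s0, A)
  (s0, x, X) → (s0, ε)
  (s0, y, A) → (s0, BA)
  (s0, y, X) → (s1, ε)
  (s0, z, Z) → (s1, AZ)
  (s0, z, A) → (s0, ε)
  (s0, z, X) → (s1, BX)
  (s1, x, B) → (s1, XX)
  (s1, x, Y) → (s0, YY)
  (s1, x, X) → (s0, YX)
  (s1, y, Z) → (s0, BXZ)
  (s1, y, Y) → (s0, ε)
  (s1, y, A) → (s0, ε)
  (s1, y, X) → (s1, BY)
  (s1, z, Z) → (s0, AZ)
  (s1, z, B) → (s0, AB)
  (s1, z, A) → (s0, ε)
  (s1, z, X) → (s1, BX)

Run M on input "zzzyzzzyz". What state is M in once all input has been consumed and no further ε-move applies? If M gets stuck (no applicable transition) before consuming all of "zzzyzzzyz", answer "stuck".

(s0, zzzyzzzyz, Z)
  read z, top Z: go to s1, push AZ → (s1, zzyzzzyz, AZ)
  read z, top A: go to s0, push ε → (s0, zyzzzyz, Z)
  read z, top Z: go to s1, push AZ → (s1, yzzzyz, AZ)
  read y, top A: go to s0, push ε → (s0, zzzyz, Z)
  read z, top Z: go to s1, push AZ → (s1, zzyz, AZ)
  read z, top A: go to s0, push ε → (s0, zyz, Z)
  read z, top Z: go to s1, push AZ → (s1, yz, AZ)
  read y, top A: go to s0, push ε → (s0, z, Z)
  read z, top Z: go to s1, push AZ → (s1, ε, AZ)
All input consumed; M is in state s1.

s1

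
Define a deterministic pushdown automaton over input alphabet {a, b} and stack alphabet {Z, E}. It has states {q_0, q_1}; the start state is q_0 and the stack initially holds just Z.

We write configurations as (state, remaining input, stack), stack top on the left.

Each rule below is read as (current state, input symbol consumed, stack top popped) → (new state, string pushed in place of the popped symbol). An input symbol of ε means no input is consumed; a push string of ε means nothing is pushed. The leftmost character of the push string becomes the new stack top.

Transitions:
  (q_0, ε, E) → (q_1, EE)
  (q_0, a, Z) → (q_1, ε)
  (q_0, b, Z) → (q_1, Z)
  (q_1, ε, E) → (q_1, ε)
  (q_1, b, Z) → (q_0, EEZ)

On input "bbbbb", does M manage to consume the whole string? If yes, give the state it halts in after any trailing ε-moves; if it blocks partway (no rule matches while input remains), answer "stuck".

q_1

(q_0, bbbbb, Z) ⊢ (q_1, bbbb, Z) ⊢ (q_0, bbb, EEZ) ⊢ (q_1, bbb, EEEZ) ⊢ (q_1, bbb, EEZ) ⊢ (q_1, bbb, EZ) ⊢ (q_1, bbb, Z) ⊢ (q_0, bb, EEZ) ⊢ (q_1, bb, EEEZ) ⊢ (q_1, bb, EEZ) ⊢ (q_1, bb, EZ) ⊢ (q_1, bb, Z) ⊢ (q_0, b, EEZ) ⊢ (q_1, b, EEEZ) ⊢ (q_1, b, EEZ) ⊢ (q_1, b, EZ) ⊢ (q_1, b, Z) ⊢ (q_0, ε, EEZ) ⊢ (q_1, ε, EEEZ) ⊢ (q_1, ε, EEZ) ⊢ (q_1, ε, EZ) ⊢ (q_1, ε, Z)
All input consumed; M is in state q_1.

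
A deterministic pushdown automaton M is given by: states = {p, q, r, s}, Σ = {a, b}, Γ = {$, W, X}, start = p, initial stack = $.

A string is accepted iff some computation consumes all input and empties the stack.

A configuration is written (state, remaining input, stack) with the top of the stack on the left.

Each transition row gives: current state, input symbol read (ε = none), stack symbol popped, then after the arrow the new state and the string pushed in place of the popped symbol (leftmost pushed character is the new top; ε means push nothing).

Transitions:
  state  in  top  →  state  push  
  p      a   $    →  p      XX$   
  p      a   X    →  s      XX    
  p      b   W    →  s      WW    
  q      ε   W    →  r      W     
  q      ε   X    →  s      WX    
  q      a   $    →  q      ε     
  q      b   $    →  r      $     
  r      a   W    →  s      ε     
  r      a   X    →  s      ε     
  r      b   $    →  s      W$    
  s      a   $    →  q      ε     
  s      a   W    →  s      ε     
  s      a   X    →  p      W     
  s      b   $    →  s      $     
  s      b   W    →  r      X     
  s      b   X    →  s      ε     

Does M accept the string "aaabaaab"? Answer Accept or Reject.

Reject

(p, aaabaaab, $)
  read a, top $: go to p, push XX$ → (p, aabaaab, XX$)
  read a, top X: go to s, push XX → (s, abaaab, XXX$)
  read a, top X: go to p, push W → (p, baaab, WXX$)
  read b, top W: go to s, push WW → (s, aaab, WWXX$)
  read a, top W: go to s, push ε → (s, aab, WXX$)
  read a, top W: go to s, push ε → (s, ab, XX$)
  read a, top X: go to p, push W → (p, b, WX$)
  read b, top W: go to s, push WW → (s, ε, WWX$)
All input consumed; stack is WWX$, not empty, and no further ε-move applies.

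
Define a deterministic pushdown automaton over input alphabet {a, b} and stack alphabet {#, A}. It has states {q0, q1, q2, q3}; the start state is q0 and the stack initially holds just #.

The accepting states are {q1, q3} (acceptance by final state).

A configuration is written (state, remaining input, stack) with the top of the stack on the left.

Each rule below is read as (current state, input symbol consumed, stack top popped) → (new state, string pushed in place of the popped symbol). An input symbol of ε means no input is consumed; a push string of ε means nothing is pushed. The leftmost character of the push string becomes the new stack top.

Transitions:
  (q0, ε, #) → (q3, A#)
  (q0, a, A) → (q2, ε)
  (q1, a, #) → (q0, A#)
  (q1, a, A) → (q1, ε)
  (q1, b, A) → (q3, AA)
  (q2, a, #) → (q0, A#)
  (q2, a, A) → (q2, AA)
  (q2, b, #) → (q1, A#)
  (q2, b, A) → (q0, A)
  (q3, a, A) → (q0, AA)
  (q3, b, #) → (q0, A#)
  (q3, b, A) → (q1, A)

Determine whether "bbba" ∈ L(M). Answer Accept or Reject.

(q0, bbba, #)
  ε-move, top #: go to q3, push A# → (q3, bbba, A#)
  read b, top A: go to q1, push A → (q1, bba, A#)
  read b, top A: go to q3, push AA → (q3, ba, AA#)
  read b, top A: go to q1, push A → (q1, a, AA#)
  read a, top A: go to q1, push ε → (q1, ε, A#)
All input consumed; state q1 ∈ F.

Accept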